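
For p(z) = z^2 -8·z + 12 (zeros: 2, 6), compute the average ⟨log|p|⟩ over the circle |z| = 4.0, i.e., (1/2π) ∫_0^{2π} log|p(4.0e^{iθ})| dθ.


Zeros: 2, 6; r = 4.0.
Inside |z| < r: 2. Outside (|z| ≥ r): 6.
p(0) = 12, so log|p(0)| = log(12) = 2.4849.
Apply Jensen: I(r) = log|p(0)| + Σ_k log(r/|z_k|), summed over zeros inside |z| < r.
  log(r/|z_k|) for z_k = 2: log(4.0/2) = 0.6931
  Outside zeros (6) contribute nothing to the Jensen sum.
Sum over inside zeros: 0.6931.
I(r) = log|p(0)| + (inside sum) = 2.4849 + 0.6931 = 3.1781.
Note: since some zeros are outside |z| ≤ r, the simplified n·log(r) form does NOT apply — only the inside zeros contribute.

I(r) ≈ 3.1781.


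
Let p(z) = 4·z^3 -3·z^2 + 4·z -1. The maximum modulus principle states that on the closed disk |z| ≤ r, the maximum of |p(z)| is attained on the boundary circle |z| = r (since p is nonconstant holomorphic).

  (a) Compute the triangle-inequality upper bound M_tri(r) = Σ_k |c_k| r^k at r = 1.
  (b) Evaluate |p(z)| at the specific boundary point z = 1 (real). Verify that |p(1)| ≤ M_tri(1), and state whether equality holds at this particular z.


Coefficients: c_0 = -1, c_1 = 4, c_2 = -3, c_3 = 4. Radius r = 1.
Part (a). Triangle bound: M_tri(r) = Σ_k |c_k| r^k
  = |-1|·1^0 + |4|·1^1 + |-3|·1^2 + |4|·1^3
  = 1 + 4 + 3 + 4 = 12.
This bounds M(r) := max_{|z|=r} |p(z)| from above; equality holds iff all terms c_k z^k can be made to align in phase at a single z on |z|=r.
Part (b). At z = 1 (real, on the circle |z| = r):
  p(1) = (-1)·1^0 + (4)·1^1 + (-3)·1^2 + (4)·1^3 = 4.
  |p(1)| = 4.
Check: |p(1)| = 4 ≤ 12 = M_tri(1). ✓ Equality does not hold at z = 1 (the coefficients have mixed signs, so the terms do not all align in phase there).

M_tri(1) = 12; |p(1)| = 4; equality at z=1: no.


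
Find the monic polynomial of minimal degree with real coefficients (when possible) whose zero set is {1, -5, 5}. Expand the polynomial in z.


The polynomial is p(z) = ∏_{α ∈ S} (z − α), where S = {1, -5, 5}.
Expanding the product yields: p(z) = z^3 -z^2 -25·z + 25.
The resulting polynomial has degree 3 and real coefficients as required.

p(z) = z^3 -z^2 -25·z + 25.


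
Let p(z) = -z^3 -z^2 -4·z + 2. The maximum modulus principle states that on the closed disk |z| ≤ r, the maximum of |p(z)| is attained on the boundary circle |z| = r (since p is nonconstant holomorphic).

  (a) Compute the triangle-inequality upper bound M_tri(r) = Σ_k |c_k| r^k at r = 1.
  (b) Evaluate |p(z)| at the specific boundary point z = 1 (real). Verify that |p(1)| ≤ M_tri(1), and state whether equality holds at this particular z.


Coefficients: c_0 = 2, c_1 = -4, c_2 = -1, c_3 = -1. Radius r = 1.
Part (a). Triangle bound: M_tri(r) = Σ_k |c_k| r^k
  = |2|·1^0 + |-4|·1^1 + |-1|·1^2 + |-1|·1^3
  = 2 + 4 + 1 + 1 = 8.
This bounds M(r) := max_{|z|=r} |p(z)| from above; equality holds iff all terms c_k z^k can be made to align in phase at a single z on |z|=r.
Part (b). At z = 1 (real, on the circle |z| = r):
  p(1) = (2)·1^0 + (-4)·1^1 + (-1)·1^2 + (-1)·1^3 = -4.
  |p(1)| = 4.
Check: |p(1)| = 4 ≤ 8 = M_tri(1). ✓ Equality does not hold at z = 1 (the coefficients have mixed signs, so the terms do not all align in phase there).

M_tri(1) = 8; |p(1)| = 4; equality at z=1: no.


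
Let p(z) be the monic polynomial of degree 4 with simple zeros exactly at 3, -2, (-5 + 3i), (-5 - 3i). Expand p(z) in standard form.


The polynomial is p(z) = ∏_{α ∈ S} (z − α), where S = {3, -2, (-5 + 3i), (-5 - 3i)}.
Expanding the product yields: p(z) = z^4 + 9·z^3 + 18·z^2 -94·z -204.
Note conjugate pairs combine to real quadratics: (z − (-5+3i))(z − (-5−3i)) = z² + 10z + 34.
The resulting polynomial has degree 4 and real coefficients as required.

p(z) = z^4 + 9·z^3 + 18·z^2 -94·z -204.


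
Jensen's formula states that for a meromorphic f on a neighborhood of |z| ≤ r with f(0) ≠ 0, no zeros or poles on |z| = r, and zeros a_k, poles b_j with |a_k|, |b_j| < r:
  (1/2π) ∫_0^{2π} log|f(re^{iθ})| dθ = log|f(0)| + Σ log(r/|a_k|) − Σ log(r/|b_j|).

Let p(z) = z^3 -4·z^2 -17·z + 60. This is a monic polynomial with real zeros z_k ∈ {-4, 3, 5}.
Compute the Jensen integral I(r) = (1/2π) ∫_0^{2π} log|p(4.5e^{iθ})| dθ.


Zeros: -4, 3, 5; r = 4.5.
Inside |z| < r: -4, 3. Outside (|z| ≥ r): 5.
p(0) = 60, so log|p(0)| = log(60) = 4.0943.
Apply Jensen: I(r) = log|p(0)| + Σ_k log(r/|z_k|), summed over zeros inside |z| < r.
  log(r/|z_k|) for z_k = -4: log(4.5/4) = 0.1178
  log(r/|z_k|) for z_k = 3: log(4.5/3) = 0.4055
  Outside zeros (5) contribute nothing to the Jensen sum.
Sum over inside zeros: 0.5232.
I(r) = log|p(0)| + (inside sum) = 4.0943 + 0.5232 = 4.6176.
Note: since some zeros are outside |z| ≤ r, the simplified n·log(r) form does NOT apply — only the inside zeros contribute.

I(r) ≈ 4.6176.


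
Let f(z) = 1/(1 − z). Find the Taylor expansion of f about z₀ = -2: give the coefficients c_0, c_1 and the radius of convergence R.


Let w = z − z₀, so z = z₀ + w.
Then 1 − z = 1 − (z₀ + w) = (1 − z₀) − w = 3 − w.
f(z) = 1/(3 − w) = (1/(3)) · 1/(1 − w/(3)) = Σ_{n≥0} w^n / (3)^(n+1).
So c_n = 1/(3)^(n+1):
  c_0 = 1/(3)^1 = 1/3.
  c_1 = 1/(3)^2 = 1/9.
The series is valid for |w/d| < 1, i.e. |z − z₀| < |d|.
Radius of convergence: R = |1 − z₀| = |3| = 3 (distance from z₀ to the singularity z = 1).

c_0 = 1/3, c_1 = 1/9; R = 3.


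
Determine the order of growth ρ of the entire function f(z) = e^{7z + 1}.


|e^{7z + 1}| = e^{Re(7·z) + 1} ≤ e^{7|z|^1 + 1} = e^{7r^1 + 1} on |z| = r, so ρ ≤ 1. Choosing z on |z|=r so that 7·z is real positive (always possible by picking arg z appropriately) gives |f(z)| = e^{7r^1 + 1}, matching the bound. The additive constant 1 does not affect log log M(r) ~ 1·log r. Hence ρ = 1.
Therefore ρ = 1.

Order ρ = 1.


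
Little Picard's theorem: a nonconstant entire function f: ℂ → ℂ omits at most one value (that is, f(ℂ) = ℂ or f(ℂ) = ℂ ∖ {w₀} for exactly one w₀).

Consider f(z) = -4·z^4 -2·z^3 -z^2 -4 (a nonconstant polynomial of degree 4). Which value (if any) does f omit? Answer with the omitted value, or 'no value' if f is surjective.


Little Picard bounds the complement of f(ℂ) to at most one point.
For every w ∈ ℂ, the equation p(z) − w = 0 is a nonconstant polynomial in z and hence has at least one root by the fundamental theorem of algebra. So p is surjective onto ℂ, omitting no value.

Omitted value: no value.


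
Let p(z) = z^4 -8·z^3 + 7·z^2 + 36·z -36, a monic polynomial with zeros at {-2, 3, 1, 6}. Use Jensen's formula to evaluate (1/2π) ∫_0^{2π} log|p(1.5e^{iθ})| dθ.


Zeros: -2, 1, 3, 6; r = 1.5.
Inside |z| < r: 1. Outside (|z| ≥ r): -2, 3, 6.
p(0) = -36, so log|p(0)| = log(36) = 3.5835.
Apply Jensen: I(r) = log|p(0)| + Σ_k log(r/|z_k|), summed over zeros inside |z| < r.
  log(r/|z_k|) for z_k = 1: log(1.5/1) = 0.4055
  Outside zeros (-2, 3, 6) contribute nothing to the Jensen sum.
Sum over inside zeros: 0.4055.
I(r) = log|p(0)| + (inside sum) = 3.5835 + 0.4055 = 3.9890.
Note: since some zeros are outside |z| ≤ r, the simplified n·log(r) form does NOT apply — only the inside zeros contribute.

I(r) ≈ 3.9890.


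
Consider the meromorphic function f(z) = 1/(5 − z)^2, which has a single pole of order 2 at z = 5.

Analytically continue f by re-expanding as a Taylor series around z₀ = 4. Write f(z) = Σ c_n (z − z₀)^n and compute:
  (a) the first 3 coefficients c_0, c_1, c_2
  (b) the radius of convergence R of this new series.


Let w = z − z₀, so z = z₀ + w.
Then 5 − z = 5 − (z₀ + w) = (5 − z₀) − w = 1 − w.
f(z) = 1/(1 − w)^2 = (1/(1)^2) · (1 − w/(1))^{−2}.
By the binomial series (1−u)^{−2} = Σ_{n≥0} C(n+1, 1) u^n for |u|<1, with u = w/(1):
  c_n = C(n+1, 1) / (1)^(n+2).
  c_0 = 1/(1)^2 = 1.
  c_1 = 2/(1)^3 = 2.
  c_2 = 3/(1)^4 = 3.
The series is valid for |w/d| < 1, i.e. |z − z₀| < |d|.
Radius of convergence: R = |5 − z₀| = |1| = 1 (distance from z₀ to the singularity z = 5).

c_0 = 1, c_1 = 2, c_2 = 3; R = 1.


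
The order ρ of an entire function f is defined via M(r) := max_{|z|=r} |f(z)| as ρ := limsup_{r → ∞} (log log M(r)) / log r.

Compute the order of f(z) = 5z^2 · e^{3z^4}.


M(r) = max_{|z|=r} |5|·|z|^2·|e^{3z^4}| = 5·r^2 · e^{3r^4} (the factors attain their maxima compatibly on |z|=r). Then log M(r) = log 5 + 2·log r + 3r^4, dominated by the last term, so log log M(r) ~ 4·log r. The polynomial factor 5z^2 contributes only a log r term and does not affect the order. ρ = 4.
Therefore ρ = 4.

Order ρ = 4.


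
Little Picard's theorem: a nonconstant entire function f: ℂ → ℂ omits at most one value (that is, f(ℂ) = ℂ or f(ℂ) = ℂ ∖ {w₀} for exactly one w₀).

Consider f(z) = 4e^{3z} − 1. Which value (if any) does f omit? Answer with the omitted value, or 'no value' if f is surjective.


Little Picard bounds the complement of f(ℂ) to at most one point.
e^{3z} is never zero on ℂ, so 4·e^{3z} takes every value in ℂ ∖ {0}. Adding -1 shifts the range to ℂ ∖ {-1}. Thus f omits exactly the value -1.

Omitted value: -1.


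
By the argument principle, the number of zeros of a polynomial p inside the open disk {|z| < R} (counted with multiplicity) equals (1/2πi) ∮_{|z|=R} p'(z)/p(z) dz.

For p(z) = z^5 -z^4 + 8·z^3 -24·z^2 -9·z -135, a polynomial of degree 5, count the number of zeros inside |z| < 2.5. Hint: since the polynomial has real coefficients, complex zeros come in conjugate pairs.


The zeros of p are: 3, (-1 + 2i), (-1 - 2i), (0 + 3i), (0 - 3i).
Their magnitudes are: 3, 2.236, 2.236, 3, 3.
Zeros with |z| < R = 2.5: (-1 + 2i), (-1 - 2i).
Count = 2.
By the argument principle, (1/2πi) ∮_{|z|=R} p'(z)/p(z) dz equals exactly this count.

Number of zeros inside |z| < 2.5: 2.


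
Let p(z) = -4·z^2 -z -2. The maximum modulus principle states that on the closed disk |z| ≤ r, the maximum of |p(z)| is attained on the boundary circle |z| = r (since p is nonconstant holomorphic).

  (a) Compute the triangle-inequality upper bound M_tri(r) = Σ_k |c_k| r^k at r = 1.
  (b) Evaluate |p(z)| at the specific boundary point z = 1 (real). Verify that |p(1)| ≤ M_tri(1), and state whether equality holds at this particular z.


Coefficients: c_0 = -2, c_1 = -1, c_2 = -4. Radius r = 1.
Part (a). Triangle bound: M_tri(r) = Σ_k |c_k| r^k
  = |-2|·1^0 + |-1|·1^1 + |-4|·1^2
  = 2 + 1 + 4 = 7.
This bounds M(r) := max_{|z|=r} |p(z)| from above; equality holds iff all terms c_k z^k can be made to align in phase at a single z on |z|=r.
Part (b). At z = 1 (real, on the circle |z| = r):
  p(1) = (-2)·1^0 + (-1)·1^1 + (-4)·1^2 = -7.
  |p(1)| = 7.
Since all nonzero coefficients share the same sign, |p(1)| = 7 = M_tri(1); the triangle bound is attained at z = 1, so in fact M(r) = 7.

M_tri(1) = 7; |p(1)| = 7; equality at z=1: yes.


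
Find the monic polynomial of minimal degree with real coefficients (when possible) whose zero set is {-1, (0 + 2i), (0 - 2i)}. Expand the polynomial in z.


The polynomial is p(z) = ∏_{α ∈ S} (z − α), where S = {-1, (0 + 2i), (0 - 2i)}.
Expanding the product yields: p(z) = z^3 + z^2 + 4·z + 4.
Note conjugate pairs combine to real quadratics: (z − (0+2i))(z − (0−2i)) = z² + 4.
The resulting polynomial has degree 3 and real coefficients as required.

p(z) = z^3 + z^2 + 4·z + 4.


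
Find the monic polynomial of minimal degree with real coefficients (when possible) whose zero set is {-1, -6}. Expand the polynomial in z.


The polynomial is p(z) = ∏_{α ∈ S} (z − α), where S = {-1, -6}.
Expanding the product yields: p(z) = z^2 + 7·z + 6.
The resulting polynomial has degree 2 and real coefficients as required.

p(z) = z^2 + 7·z + 6.


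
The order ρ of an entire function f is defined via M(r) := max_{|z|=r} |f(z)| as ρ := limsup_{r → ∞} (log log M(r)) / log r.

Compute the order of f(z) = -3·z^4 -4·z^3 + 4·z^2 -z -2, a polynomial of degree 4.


|f(z)| ≤ Σ|c_k|·r^k = O(r^4) as r → ∞. Polynomial growth is O(e^{r^ε}) for every ε > 0 (since r^4/e^{r^ε} → 0), so ρ ≤ ε for all ε > 0, i.e. ρ = 0. Every nonconstant polynomial has order 0.
Therefore ρ = 0.

Order ρ = 0.


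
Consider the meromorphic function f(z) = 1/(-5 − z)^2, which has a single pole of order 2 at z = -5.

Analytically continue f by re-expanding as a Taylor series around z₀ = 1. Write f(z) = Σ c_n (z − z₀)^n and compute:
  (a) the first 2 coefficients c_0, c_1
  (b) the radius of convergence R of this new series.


Let w = z − z₀, so z = z₀ + w.
Then -5 − z = -5 − (z₀ + w) = (-5 − z₀) − w = -6 − w.
f(z) = 1/(-6 − w)^2 = (1/(-6)^2) · (1 − w/(-6))^{−2}.
By the binomial series (1−u)^{−2} = Σ_{n≥0} C(n+1, 1) u^n for |u|<1, with u = w/(-6):
  c_n = C(n+1, 1) / (-6)^(n+2).
  c_0 = 1/(-6)^2 = 1/36.
  c_1 = 2/(-6)^3 = -1/108.
The series is valid for |w/d| < 1, i.e. |z − z₀| < |d|.
Radius of convergence: R = |-5 − z₀| = |-6| = 6 (distance from z₀ to the singularity z = -5).

c_0 = 1/36, c_1 = -1/108; R = 6.


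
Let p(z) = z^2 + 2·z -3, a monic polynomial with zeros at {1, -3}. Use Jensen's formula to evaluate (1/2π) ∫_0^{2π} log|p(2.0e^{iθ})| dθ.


Zeros: -3, 1; r = 2.0.
Inside |z| < r: 1. Outside (|z| ≥ r): -3.
p(0) = -3, so log|p(0)| = log(3) = 1.0986.
Apply Jensen: I(r) = log|p(0)| + Σ_k log(r/|z_k|), summed over zeros inside |z| < r.
  log(r/|z_k|) for z_k = 1: log(2.0/1) = 0.6931
  Outside zeros (-3) contribute nothing to the Jensen sum.
Sum over inside zeros: 0.6931.
I(r) = log|p(0)| + (inside sum) = 1.0986 + 0.6931 = 1.7918.
Note: since some zeros are outside |z| ≤ r, the simplified n·log(r) form does NOT apply — only the inside zeros contribute.

I(r) ≈ 1.7918.


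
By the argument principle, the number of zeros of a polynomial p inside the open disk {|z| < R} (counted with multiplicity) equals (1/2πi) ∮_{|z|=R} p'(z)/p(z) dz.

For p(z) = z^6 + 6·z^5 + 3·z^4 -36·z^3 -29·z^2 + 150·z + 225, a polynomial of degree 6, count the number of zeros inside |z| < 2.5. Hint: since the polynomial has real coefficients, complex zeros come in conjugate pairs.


The zeros of p are: -3, (-2 + 1i), (-2 - 1i), (2 + 1i), (2 - 1i), -3.
Their magnitudes are: 3, 2.236, 2.236, 2.236, 2.236, 3.
Zeros with |z| < R = 2.5: (-2 + 1i), (-2 - 1i), (2 + 1i), (2 - 1i).
Count = 4.
By the argument principle, (1/2πi) ∮_{|z|=R} p'(z)/p(z) dz equals exactly this count.

Number of zeros inside |z| < 2.5: 4.


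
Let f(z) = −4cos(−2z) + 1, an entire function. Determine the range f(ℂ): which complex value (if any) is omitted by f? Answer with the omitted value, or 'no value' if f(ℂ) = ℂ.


Little Picard bounds the complement of f(ℂ) to at most one point.
cos is entire and surjective onto ℂ: for every w ∈ ℂ, cos(ζ) = w has a solution ζ ∈ ℂ (e.g., via the complex inverse arccos). With ζ = −2z this gives z = ζ/(-2). Then -4·cos(−2z) takes every value in -4·ℂ = ℂ, and adding 1 is a bijection of ℂ. So f is surjective and omits no value. (Note: only on the real line is cos bounded by [−1, 1].)

Omitted value: no value.


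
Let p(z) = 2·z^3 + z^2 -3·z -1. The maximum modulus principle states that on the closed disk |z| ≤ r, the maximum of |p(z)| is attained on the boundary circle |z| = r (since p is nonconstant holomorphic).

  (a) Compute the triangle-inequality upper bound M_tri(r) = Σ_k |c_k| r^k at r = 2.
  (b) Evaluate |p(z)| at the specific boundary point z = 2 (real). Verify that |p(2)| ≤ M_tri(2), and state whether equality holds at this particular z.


Coefficients: c_0 = -1, c_1 = -3, c_2 = 1, c_3 = 2. Radius r = 2.
Part (a). Triangle bound: M_tri(r) = Σ_k |c_k| r^k
  = |-1|·2^0 + |-3|·2^1 + |1|·2^2 + |2|·2^3
  = 1 + 6 + 4 + 16 = 27.
This bounds M(r) := max_{|z|=r} |p(z)| from above; equality holds iff all terms c_k z^k can be made to align in phase at a single z on |z|=r.
Part (b). At z = 2 (real, on the circle |z| = r):
  p(2) = (-1)·2^0 + (-3)·2^1 + (1)·2^2 + (2)·2^3 = 13.
  |p(2)| = 13.
Check: |p(2)| = 13 ≤ 27 = M_tri(2). ✓ Equality does not hold at z = 2 (the coefficients have mixed signs, so the terms do not all align in phase there).

M_tri(2) = 27; |p(2)| = 13; equality at z=2: no.


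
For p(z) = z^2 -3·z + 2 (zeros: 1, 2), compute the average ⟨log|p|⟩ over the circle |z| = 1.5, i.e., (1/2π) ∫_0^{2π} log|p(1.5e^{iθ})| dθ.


Zeros: 1, 2; r = 1.5.
Inside |z| < r: 1. Outside (|z| ≥ r): 2.
p(0) = 2, so log|p(0)| = log(2) = 0.6931.
Apply Jensen: I(r) = log|p(0)| + Σ_k log(r/|z_k|), summed over zeros inside |z| < r.
  log(r/|z_k|) for z_k = 1: log(1.5/1) = 0.4055
  Outside zeros (2) contribute nothing to the Jensen sum.
Sum over inside zeros: 0.4055.
I(r) = log|p(0)| + (inside sum) = 0.6931 + 0.4055 = 1.0986.
Note: since some zeros are outside |z| ≤ r, the simplified n·log(r) form does NOT apply — only the inside zeros contribute.

I(r) ≈ 1.0986.


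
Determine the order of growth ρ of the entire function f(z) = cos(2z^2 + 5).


Write cos(w) = (e^{iw} ± e^{−iw})/(2 or 2i), so |cos(w)| ≤ e^{|w|}. With w = 2z^2 + 5, |w| ≤ 2r^2 + 5 on |z|=r, giving M(r) ≤ e^{2r^2 + 5} and ρ ≤ 2. For the lower bound, choose z on |z|=r with 2z^2 purely imaginary of modulus 2r^2; then |cos(2z^2 + 5)| grows like e^{2r^2}/2, so ρ ≥ 2. Hence ρ = 2.
Therefore ρ = 2.

Order ρ = 2.


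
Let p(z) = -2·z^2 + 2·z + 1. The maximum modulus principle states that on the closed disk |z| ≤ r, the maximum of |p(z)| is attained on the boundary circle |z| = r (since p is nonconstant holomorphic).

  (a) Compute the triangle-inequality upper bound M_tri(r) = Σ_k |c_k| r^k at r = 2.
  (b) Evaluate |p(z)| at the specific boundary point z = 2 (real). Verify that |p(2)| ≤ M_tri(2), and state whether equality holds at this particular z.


Coefficients: c_0 = 1, c_1 = 2, c_2 = -2. Radius r = 2.
Part (a). Triangle bound: M_tri(r) = Σ_k |c_k| r^k
  = |1|·2^0 + |2|·2^1 + |-2|·2^2
  = 1 + 4 + 8 = 13.
This bounds M(r) := max_{|z|=r} |p(z)| from above; equality holds iff all terms c_k z^k can be made to align in phase at a single z on |z|=r.
Part (b). At z = 2 (real, on the circle |z| = r):
  p(2) = (1)·2^0 + (2)·2^1 + (-2)·2^2 = -3.
  |p(2)| = 3.
Check: |p(2)| = 3 ≤ 13 = M_tri(2). ✓ Equality does not hold at z = 2 (the coefficients have mixed signs, so the terms do not all align in phase there).

M_tri(2) = 13; |p(2)| = 3; equality at z=2: no.


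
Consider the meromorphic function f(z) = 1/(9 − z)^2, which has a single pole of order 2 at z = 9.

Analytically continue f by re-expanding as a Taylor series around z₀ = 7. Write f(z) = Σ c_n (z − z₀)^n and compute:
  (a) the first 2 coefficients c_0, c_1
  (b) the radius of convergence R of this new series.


Let w = z − z₀, so z = z₀ + w.
Then 9 − z = 9 − (z₀ + w) = (9 − z₀) − w = 2 − w.
f(z) = 1/(2 − w)^2 = (1/(2)^2) · (1 − w/(2))^{−2}.
By the binomial series (1−u)^{−2} = Σ_{n≥0} C(n+1, 1) u^n for |u|<1, with u = w/(2):
  c_n = C(n+1, 1) / (2)^(n+2).
  c_0 = 1/(2)^2 = 1/4.
  c_1 = 2/(2)^3 = 1/4.
The series is valid for |w/d| < 1, i.e. |z − z₀| < |d|.
Radius of convergence: R = |9 − z₀| = |2| = 2 (distance from z₀ to the singularity z = 9).

c_0 = 1/4, c_1 = 1/4; R = 2.


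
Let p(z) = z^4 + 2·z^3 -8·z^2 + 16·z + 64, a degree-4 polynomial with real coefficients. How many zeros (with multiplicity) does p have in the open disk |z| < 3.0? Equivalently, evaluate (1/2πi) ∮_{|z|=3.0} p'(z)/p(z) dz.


The zeros of p are: (2 + 2i), (2 - 2i), -4, -2.
Their magnitudes are: 2.828, 2.828, 4, 2.
Zeros with |z| < R = 3.0: (2 + 2i), (2 - 2i), -2.
Count = 3.
By the argument principle, (1/2πi) ∮_{|z|=R} p'(z)/p(z) dz equals exactly this count.

Number of zeros inside |z| < 3.0: 3.


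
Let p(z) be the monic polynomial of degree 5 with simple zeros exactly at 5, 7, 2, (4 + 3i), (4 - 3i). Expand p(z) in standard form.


The polynomial is p(z) = ∏_{α ∈ S} (z − α), where S = {5, 7, 2, (4 + 3i), (4 - 3i)}.
Expanding the product yields: p(z) = z^5 -22·z^4 + 196·z^3 -892·z^2 + 2035·z -1750.
Note conjugate pairs combine to real quadratics: (z − (4+3i))(z − (4−3i)) = z² − 8z + 25.
The resulting polynomial has degree 5 and real coefficients as required.

p(z) = z^5 -22·z^4 + 196·z^3 -892·z^2 + 2035·z -1750.


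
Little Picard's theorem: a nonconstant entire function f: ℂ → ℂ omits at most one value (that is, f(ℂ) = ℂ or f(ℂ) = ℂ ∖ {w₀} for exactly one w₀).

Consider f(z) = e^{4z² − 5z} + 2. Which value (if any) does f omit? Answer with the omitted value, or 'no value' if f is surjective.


Little Picard bounds the complement of f(ℂ) to at most one point.
The exponent g(z) = 4z² − 5z is a nonconstant polynomial, hence surjective onto ℂ. So e^{g(z)} takes every value in {e^w : w ∈ ℂ} = ℂ ∖ {0}. Adding 2 shifts the range to ℂ ∖ {2}. f omits exactly 2.

Omitted value: 2.


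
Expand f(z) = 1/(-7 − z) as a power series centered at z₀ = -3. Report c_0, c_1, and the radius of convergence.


Let w = z − z₀, so z = z₀ + w.
Then -7 − z = -7 − (z₀ + w) = (-7 − z₀) − w = -4 − w.
f(z) = 1/(-4 − w) = (1/(-4)) · 1/(1 − w/(-4)) = Σ_{n≥0} w^n / (-4)^(n+1).
So c_n = 1/(-4)^(n+1):
  c_0 = 1/(-4)^1 = -1/4.
  c_1 = 1/(-4)^2 = 1/16.
The series is valid for |w/d| < 1, i.e. |z − z₀| < |d|.
Radius of convergence: R = |-7 − z₀| = |-4| = 4 (distance from z₀ to the singularity z = -7).

c_0 = -1/4, c_1 = 1/16; R = 4.


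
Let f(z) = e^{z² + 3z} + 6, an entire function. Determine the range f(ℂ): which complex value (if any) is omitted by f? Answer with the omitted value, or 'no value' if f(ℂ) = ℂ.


Little Picard bounds the complement of f(ℂ) to at most one point.
The exponent g(z) = z² + 3z is a nonconstant polynomial, hence surjective onto ℂ. So e^{g(z)} takes every value in {e^w : w ∈ ℂ} = ℂ ∖ {0}. Adding 6 shifts the range to ℂ ∖ {6}. f omits exactly 6.

Omitted value: 6.


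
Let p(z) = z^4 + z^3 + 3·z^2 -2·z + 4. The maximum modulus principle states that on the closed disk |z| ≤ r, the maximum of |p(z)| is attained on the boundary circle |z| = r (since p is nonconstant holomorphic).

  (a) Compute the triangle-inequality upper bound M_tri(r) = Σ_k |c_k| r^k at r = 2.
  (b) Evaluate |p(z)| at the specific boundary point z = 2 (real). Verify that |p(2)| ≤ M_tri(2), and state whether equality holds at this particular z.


Coefficients: c_0 = 4, c_1 = -2, c_2 = 3, c_3 = 1, c_4 = 1. Radius r = 2.
Part (a). Triangle bound: M_tri(r) = Σ_k |c_k| r^k
  = |4|·2^0 + |-2|·2^1 + |3|·2^2 + |1|·2^3 + |1|·2^4
  = 4 + 4 + 12 + 8 + 16 = 44.
This bounds M(r) := max_{|z|=r} |p(z)| from above; equality holds iff all terms c_k z^k can be made to align in phase at a single z on |z|=r.
Part (b). At z = 2 (real, on the circle |z| = r):
  p(2) = (4)·2^0 + (-2)·2^1 + (3)·2^2 + (1)·2^3 + (1)·2^4 = 36.
  |p(2)| = 36.
Check: |p(2)| = 36 ≤ 44 = M_tri(2). ✓ Equality does not hold at z = 2 (the coefficients have mixed signs, so the terms do not all align in phase there).

M_tri(2) = 44; |p(2)| = 36; equality at z=2: no.


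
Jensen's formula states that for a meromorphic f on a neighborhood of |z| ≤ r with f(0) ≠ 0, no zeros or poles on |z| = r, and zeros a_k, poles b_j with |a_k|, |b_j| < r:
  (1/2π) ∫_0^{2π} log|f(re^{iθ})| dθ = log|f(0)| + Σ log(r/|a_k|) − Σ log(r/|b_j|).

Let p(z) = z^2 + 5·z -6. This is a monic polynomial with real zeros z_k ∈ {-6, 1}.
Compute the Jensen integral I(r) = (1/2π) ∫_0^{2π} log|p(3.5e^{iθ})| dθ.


Zeros: -6, 1; r = 3.5.
Inside |z| < r: 1. Outside (|z| ≥ r): -6.
p(0) = -6, so log|p(0)| = log(6) = 1.7918.
Apply Jensen: I(r) = log|p(0)| + Σ_k log(r/|z_k|), summed over zeros inside |z| < r.
  log(r/|z_k|) for z_k = 1: log(3.5/1) = 1.2528
  Outside zeros (-6) contribute nothing to the Jensen sum.
Sum over inside zeros: 1.2528.
I(r) = log|p(0)| + (inside sum) = 1.7918 + 1.2528 = 3.0445.
Note: since some zeros are outside |z| ≤ r, the simplified n·log(r) form does NOT apply — only the inside zeros contribute.

I(r) ≈ 3.0445.


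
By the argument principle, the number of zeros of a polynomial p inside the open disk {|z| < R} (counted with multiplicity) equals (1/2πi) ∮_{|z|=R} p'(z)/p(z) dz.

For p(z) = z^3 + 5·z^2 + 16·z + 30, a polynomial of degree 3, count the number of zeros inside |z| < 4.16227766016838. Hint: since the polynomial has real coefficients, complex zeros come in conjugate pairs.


The zeros of p are: -3, (-1 + 3i), (-1 - 3i).
Their magnitudes are: 3, 3.162, 3.162.
Zeros with |z| < R = 4.16227766016838: -3, (-1 + 3i), (-1 - 3i).
Count = 3.
By the argument principle, (1/2πi) ∮_{|z|=R} p'(z)/p(z) dz equals exactly this count.

Number of zeros inside |z| < 4.16227766016838: 3.


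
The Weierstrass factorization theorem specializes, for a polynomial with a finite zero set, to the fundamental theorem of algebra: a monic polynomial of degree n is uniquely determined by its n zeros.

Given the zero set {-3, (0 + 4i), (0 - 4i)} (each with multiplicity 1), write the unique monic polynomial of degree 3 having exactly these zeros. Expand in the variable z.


The polynomial is p(z) = ∏_{α ∈ S} (z − α), where S = {-3, (0 + 4i), (0 - 4i)}.
Expanding the product yields: p(z) = z^3 + 3·z^2 + 16·z + 48.
Note conjugate pairs combine to real quadratics: (z − (0+4i))(z − (0−4i)) = z² + 16.
The resulting polynomial has degree 3 and real coefficients as required.

p(z) = z^3 + 3·z^2 + 16·z + 48.


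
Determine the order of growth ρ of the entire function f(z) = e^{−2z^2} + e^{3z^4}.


Each summand is entire of order 2 and 4 respectively (as in the single-exponential case). The order of a sum is at most the max of the orders, so ρ ≤ 4. For the lower bound: on |z|=r choose arg z so that 3z^4 is real positive; then |e^{3z^4}| = e^{3r^4} while |e^{-2z^2}| ≤ e^{2r^2} = o(e^{3r^4}). So |f| ≥ e^{3r^4}(1 − o(1)) and ρ ≥ 4. Hence ρ = max(2, 4) = 4.
Therefore ρ = 4.

Order ρ = 4.


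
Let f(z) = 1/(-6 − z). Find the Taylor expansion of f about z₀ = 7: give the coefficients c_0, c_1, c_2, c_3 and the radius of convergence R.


Let w = z − z₀, so z = z₀ + w.
Then -6 − z = -6 − (z₀ + w) = (-6 − z₀) − w = -13 − w.
f(z) = 1/(-13 − w) = (1/(-13)) · 1/(1 − w/(-13)) = Σ_{n≥0} w^n / (-13)^(n+1).
So c_n = 1/(-13)^(n+1):
  c_0 = 1/(-13)^1 = -1/13.
  c_1 = 1/(-13)^2 = 1/169.
  c_2 = 1/(-13)^3 = -1/2197.
  c_3 = 1/(-13)^4 = 1/28561.
The series is valid for |w/d| < 1, i.e. |z − z₀| < |d|.
Radius of convergence: R = |-6 − z₀| = |-13| = 13 (distance from z₀ to the singularity z = -6).

c_0 = -1/13, c_1 = 1/169, c_2 = -1/2197, c_3 = 1/28561; R = 13.


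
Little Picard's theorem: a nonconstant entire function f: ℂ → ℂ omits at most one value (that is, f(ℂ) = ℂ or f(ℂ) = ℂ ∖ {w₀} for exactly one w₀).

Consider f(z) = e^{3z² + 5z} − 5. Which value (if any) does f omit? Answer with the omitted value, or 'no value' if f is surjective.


Little Picard bounds the complement of f(ℂ) to at most one point.
The exponent g(z) = 3z² + 5z is a nonconstant polynomial, hence surjective onto ℂ. So e^{g(z)} takes every value in {e^w : w ∈ ℂ} = ℂ ∖ {0}. Adding -5 shifts the range to ℂ ∖ {-5}. f omits exactly -5.

Omitted value: -5.


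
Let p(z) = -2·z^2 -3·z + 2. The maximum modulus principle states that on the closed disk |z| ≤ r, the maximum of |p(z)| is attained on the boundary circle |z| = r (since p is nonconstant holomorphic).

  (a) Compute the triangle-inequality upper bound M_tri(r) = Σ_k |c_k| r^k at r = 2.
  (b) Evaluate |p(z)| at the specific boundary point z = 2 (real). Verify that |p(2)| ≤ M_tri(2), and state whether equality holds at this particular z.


Coefficients: c_0 = 2, c_1 = -3, c_2 = -2. Radius r = 2.
Part (a). Triangle bound: M_tri(r) = Σ_k |c_k| r^k
  = |2|·2^0 + |-3|·2^1 + |-2|·2^2
  = 2 + 6 + 8 = 16.
This bounds M(r) := max_{|z|=r} |p(z)| from above; equality holds iff all terms c_k z^k can be made to align in phase at a single z on |z|=r.
Part (b). At z = 2 (real, on the circle |z| = r):
  p(2) = (2)·2^0 + (-3)·2^1 + (-2)·2^2 = -12.
  |p(2)| = 12.
Check: |p(2)| = 12 ≤ 16 = M_tri(2). ✓ Equality does not hold at z = 2 (the coefficients have mixed signs, so the terms do not all align in phase there).

M_tri(2) = 16; |p(2)| = 12; equality at z=2: no.


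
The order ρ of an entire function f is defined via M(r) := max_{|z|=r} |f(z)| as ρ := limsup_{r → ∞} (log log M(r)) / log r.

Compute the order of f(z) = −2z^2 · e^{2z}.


M(r) = max_{|z|=r} |-2|·|z|^2·|e^{2z}| = 2·r^2 · e^{2r^1} (the factors attain their maxima compatibly on |z|=r). Then log M(r) = log 2 + 2·log r + 2r^1, dominated by the last term, so log log M(r) ~ 1·log r. The polynomial factor -2z^2 contributes only a log r term and does not affect the order. ρ = 1.
Therefore ρ = 1.

Order ρ = 1.


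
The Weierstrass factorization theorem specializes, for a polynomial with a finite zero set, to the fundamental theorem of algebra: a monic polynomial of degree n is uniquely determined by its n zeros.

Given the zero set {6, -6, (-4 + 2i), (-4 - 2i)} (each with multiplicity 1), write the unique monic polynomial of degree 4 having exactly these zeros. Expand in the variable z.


The polynomial is p(z) = ∏_{α ∈ S} (z − α), where S = {6, -6, (-4 + 2i), (-4 - 2i)}.
Expanding the product yields: p(z) = z^4 + 8·z^3 -16·z^2 -288·z -720.
Note conjugate pairs combine to real quadratics: (z − (-4+2i))(z − (-4−2i)) = z² + 8z + 20.
The resulting polynomial has degree 4 and real coefficients as required.

p(z) = z^4 + 8·z^3 -16·z^2 -288·z -720.


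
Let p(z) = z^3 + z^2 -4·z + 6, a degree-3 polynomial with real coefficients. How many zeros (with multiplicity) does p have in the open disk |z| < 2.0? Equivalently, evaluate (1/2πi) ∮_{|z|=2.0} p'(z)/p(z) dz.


The zeros of p are: -3, (1 + 1i), (1 - 1i).
Their magnitudes are: 3, 1.414, 1.414.
Zeros with |z| < R = 2.0: (1 + 1i), (1 - 1i).
Count = 2.
By the argument principle, (1/2πi) ∮_{|z|=R} p'(z)/p(z) dz equals exactly this count.

Number of zeros inside |z| < 2.0: 2.


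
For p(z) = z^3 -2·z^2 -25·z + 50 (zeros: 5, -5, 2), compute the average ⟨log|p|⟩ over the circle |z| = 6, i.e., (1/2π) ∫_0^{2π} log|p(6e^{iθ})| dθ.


Zeros: -5, 2, 5; r = 6.
Inside |z| < r: -5, 2, 5. Outside (|z| ≥ r): ∅.
p(0) = 50, so log|p(0)| = log(50) = 3.9120.
Apply Jensen: I(r) = log|p(0)| + Σ_k log(r/|z_k|), summed over zeros inside |z| < r.
  log(r/|z_k|) for z_k = 5: log(6/5) = 0.1823
  log(r/|z_k|) for z_k = -5: log(6/5) = 0.1823
  log(r/|z_k|) for z_k = 2: log(6/2) = 1.0986
Sum over inside zeros: 1.4633.
I(r) = log|p(0)| + (inside sum) = 3.9120 + 1.4633 = 5.3753.
Closed form (all zeros inside, monic): I(r) = n·log(r) = 3·log(6) = 5.3753. ✓

I(r) ≈ 5.3753.


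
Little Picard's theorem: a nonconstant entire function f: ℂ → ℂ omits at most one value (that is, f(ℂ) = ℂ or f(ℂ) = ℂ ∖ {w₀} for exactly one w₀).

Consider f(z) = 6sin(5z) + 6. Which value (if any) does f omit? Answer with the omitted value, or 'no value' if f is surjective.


Little Picard bounds the complement of f(ℂ) to at most one point.
sin is entire and surjective onto ℂ: for every w ∈ ℂ, sin(ζ) = w has a solution ζ ∈ ℂ (e.g., via the complex inverse arcsin). With ζ = 5z this gives z = ζ/(5). Then 6·sin(5z) takes every value in 6·ℂ = ℂ, and adding 6 is a bijection of ℂ. So f is surjective and omits no value. (Note: only on the real line is sin bounded by [−1, 1].)

Omitted value: no value.


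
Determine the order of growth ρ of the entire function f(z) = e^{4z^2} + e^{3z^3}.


Each summand is entire of order 2 and 3 respectively (as in the single-exponential case). The order of a sum is at most the max of the orders, so ρ ≤ 3. For the lower bound: on |z|=r choose arg z so that 3z^3 is real positive; then |e^{3z^3}| = e^{3r^3} while |e^{4z^2}| ≤ e^{4r^2} = o(e^{3r^3}). So |f| ≥ e^{3r^3}(1 − o(1)) and ρ ≥ 3. Hence ρ = max(2, 3) = 3.
Therefore ρ = 3.

Order ρ = 3.


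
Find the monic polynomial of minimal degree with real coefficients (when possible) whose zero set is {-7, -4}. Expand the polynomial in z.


The polynomial is p(z) = ∏_{α ∈ S} (z − α), where S = {-7, -4}.
Expanding the product yields: p(z) = z^2 + 11·z + 28.
The resulting polynomial has degree 2 and real coefficients as required.

p(z) = z^2 + 11·z + 28.


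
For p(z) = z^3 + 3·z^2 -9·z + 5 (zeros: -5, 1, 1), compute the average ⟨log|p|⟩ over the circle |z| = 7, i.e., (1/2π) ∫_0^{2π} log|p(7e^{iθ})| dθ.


Zeros: -5, 1, 1; r = 7.
Inside |z| < r: -5, 1, 1. Outside (|z| ≥ r): ∅.
p(0) = 5, so log|p(0)| = log(5) = 1.6094.
Apply Jensen: I(r) = log|p(0)| + Σ_k log(r/|z_k|), summed over zeros inside |z| < r.
  log(r/|z_k|) for z_k = -5: log(7/5) = 0.3365
  log(r/|z_k|) for z_k = 1: log(7/1) = 1.9459
  log(r/|z_k|) for z_k = 1: log(7/1) = 1.9459
Sum over inside zeros: 4.2283.
I(r) = log|p(0)| + (inside sum) = 1.6094 + 4.2283 = 5.8377.
Closed form (all zeros inside, monic): I(r) = n·log(r) = 3·log(7) = 5.8377. ✓

I(r) ≈ 5.8377.


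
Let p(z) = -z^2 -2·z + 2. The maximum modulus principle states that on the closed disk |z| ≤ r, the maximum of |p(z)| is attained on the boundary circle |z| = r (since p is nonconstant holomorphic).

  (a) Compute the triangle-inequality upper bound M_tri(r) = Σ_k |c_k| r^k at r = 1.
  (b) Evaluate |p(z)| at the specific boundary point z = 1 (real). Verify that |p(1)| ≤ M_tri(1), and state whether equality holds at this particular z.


Coefficients: c_0 = 2, c_1 = -2, c_2 = -1. Radius r = 1.
Part (a). Triangle bound: M_tri(r) = Σ_k |c_k| r^k
  = |2|·1^0 + |-2|·1^1 + |-1|·1^2
  = 2 + 2 + 1 = 5.
This bounds M(r) := max_{|z|=r} |p(z)| from above; equality holds iff all terms c_k z^k can be made to align in phase at a single z on |z|=r.
Part (b). At z = 1 (real, on the circle |z| = r):
  p(1) = (2)·1^0 + (-2)·1^1 + (-1)·1^2 = -1.
  |p(1)| = 1.
Check: |p(1)| = 1 ≤ 5 = M_tri(1). ✓ Equality does not hold at z = 1 (the coefficients have mixed signs, so the terms do not all align in phase there).

M_tri(1) = 5; |p(1)| = 1; equality at z=1: no.


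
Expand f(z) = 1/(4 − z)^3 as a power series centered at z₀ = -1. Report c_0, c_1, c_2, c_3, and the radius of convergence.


Let w = z − z₀, so z = z₀ + w.
Then 4 − z = 4 − (z₀ + w) = (4 − z₀) − w = 5 − w.
f(z) = 1/(5 − w)^3 = (1/(5)^3) · (1 − w/(5))^{−3}.
By the binomial series (1−u)^{−3} = Σ_{n≥0} C(n+2, 2) u^n for |u|<1, with u = w/(5):
  c_n = C(n+2, 2) / (5)^(n+3).
  c_0 = 1/(5)^3 = 1/125.
  c_1 = 3/(5)^4 = 3/625.
  c_2 = 6/(5)^5 = 6/3125.
  c_3 = 10/(5)^6 = 2/3125.
The series is valid for |w/d| < 1, i.e. |z − z₀| < |d|.
Radius of convergence: R = |4 − z₀| = |5| = 5 (distance from z₀ to the singularity z = 4).

c_0 = 1/125, c_1 = 3/625, c_2 = 6/3125, c_3 = 2/3125; R = 5.


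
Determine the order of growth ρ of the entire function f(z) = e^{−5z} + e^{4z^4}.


Each summand is entire of order 1 and 4 respectively (as in the single-exponential case). The order of a sum is at most the max of the orders, so ρ ≤ 4. For the lower bound: on |z|=r choose arg z so that 4z^4 is real positive; then |e^{4z^4}| = e^{4r^4} while |e^{-5z}| ≤ e^{5r^1} = o(e^{4r^4}). So |f| ≥ e^{4r^4}(1 − o(1)) and ρ ≥ 4. Hence ρ = max(1, 4) = 4.
Therefore ρ = 4.

Order ρ = 4.


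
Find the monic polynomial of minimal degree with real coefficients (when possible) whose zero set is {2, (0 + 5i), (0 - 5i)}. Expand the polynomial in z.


The polynomial is p(z) = ∏_{α ∈ S} (z − α), where S = {2, (0 + 5i), (0 - 5i)}.
Expanding the product yields: p(z) = z^3 -2·z^2 + 25·z -50.
Note conjugate pairs combine to real quadratics: (z − (0+5i))(z − (0−5i)) = z² + 25.
The resulting polynomial has degree 3 and real coefficients as required.

p(z) = z^3 -2·z^2 + 25·z -50.


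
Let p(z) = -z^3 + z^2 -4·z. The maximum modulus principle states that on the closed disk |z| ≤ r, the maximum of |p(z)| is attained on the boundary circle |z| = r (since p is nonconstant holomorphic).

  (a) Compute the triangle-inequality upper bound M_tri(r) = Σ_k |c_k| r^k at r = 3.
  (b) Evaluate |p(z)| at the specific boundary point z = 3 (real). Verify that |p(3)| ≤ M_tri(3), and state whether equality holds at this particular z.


Coefficients: c_0 = 0, c_1 = -4, c_2 = 1, c_3 = -1. Radius r = 3.
Part (a). Triangle bound: M_tri(r) = Σ_k |c_k| r^k
  = |0|·3^0 + |-4|·3^1 + |1|·3^2 + |-1|·3^3
  = 0 + 12 + 9 + 27 = 48.
This bounds M(r) := max_{|z|=r} |p(z)| from above; equality holds iff all terms c_k z^k can be made to align in phase at a single z on |z|=r.
Part (b). At z = 3 (real, on the circle |z| = r):
  p(3) = (0)·3^0 + (-4)·3^1 + (1)·3^2 + (-1)·3^3 = -30.
  |p(3)| = 30.
Check: |p(3)| = 30 ≤ 48 = M_tri(3). ✓ Equality does not hold at z = 3 (the coefficients have mixed signs, so the terms do not all align in phase there).

M_tri(3) = 48; |p(3)| = 30; equality at z=3: no.


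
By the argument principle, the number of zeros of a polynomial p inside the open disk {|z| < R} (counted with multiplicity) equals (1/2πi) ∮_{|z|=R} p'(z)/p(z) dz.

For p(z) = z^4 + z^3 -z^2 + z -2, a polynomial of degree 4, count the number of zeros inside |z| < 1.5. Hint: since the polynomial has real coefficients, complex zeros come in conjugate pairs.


The zeros of p are: -2, 1, (0 + 1i), (0 - 1i).
Their magnitudes are: 2, 1, 1, 1.
Zeros with |z| < R = 1.5: 1, (0 + 1i), (0 - 1i).
Count = 3.
By the argument principle, (1/2πi) ∮_{|z|=R} p'(z)/p(z) dz equals exactly this count.

Number of zeros inside |z| < 1.5: 3.


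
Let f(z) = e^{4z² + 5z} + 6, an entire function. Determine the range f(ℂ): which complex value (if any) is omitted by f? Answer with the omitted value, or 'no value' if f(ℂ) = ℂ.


Little Picard bounds the complement of f(ℂ) to at most one point.
The exponent g(z) = 4z² + 5z is a nonconstant polynomial, hence surjective onto ℂ. So e^{g(z)} takes every value in {e^w : w ∈ ℂ} = ℂ ∖ {0}. Adding 6 shifts the range to ℂ ∖ {6}. f omits exactly 6.

Omitted value: 6.


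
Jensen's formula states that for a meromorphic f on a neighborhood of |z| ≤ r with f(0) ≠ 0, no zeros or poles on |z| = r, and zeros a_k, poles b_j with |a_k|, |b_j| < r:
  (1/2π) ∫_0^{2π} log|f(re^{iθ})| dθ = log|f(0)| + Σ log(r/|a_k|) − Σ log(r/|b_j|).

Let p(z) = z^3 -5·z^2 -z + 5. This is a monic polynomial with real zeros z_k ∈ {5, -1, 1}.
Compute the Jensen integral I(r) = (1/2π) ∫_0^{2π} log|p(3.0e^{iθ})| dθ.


Zeros: -1, 1, 5; r = 3.0.
Inside |z| < r: -1, 1. Outside (|z| ≥ r): 5.
p(0) = 5, so log|p(0)| = log(5) = 1.6094.
Apply Jensen: I(r) = log|p(0)| + Σ_k log(r/|z_k|), summed over zeros inside |z| < r.
  log(r/|z_k|) for z_k = -1: log(3.0/1) = 1.0986
  log(r/|z_k|) for z_k = 1: log(3.0/1) = 1.0986
  Outside zeros (5) contribute nothing to the Jensen sum.
Sum over inside zeros: 2.1972.
I(r) = log|p(0)| + (inside sum) = 1.6094 + 2.1972 = 3.8067.
Note: since some zeros are outside |z| ≤ r, the simplified n·log(r) form does NOT apply — only the inside zeros contribute.

I(r) ≈ 3.8067.


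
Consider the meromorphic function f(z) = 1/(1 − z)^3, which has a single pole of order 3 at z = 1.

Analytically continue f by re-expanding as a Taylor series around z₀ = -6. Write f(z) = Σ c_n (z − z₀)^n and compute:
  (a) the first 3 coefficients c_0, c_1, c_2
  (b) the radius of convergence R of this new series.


Let w = z − z₀, so z = z₀ + w.
Then 1 − z = 1 − (z₀ + w) = (1 − z₀) − w = 7 − w.
f(z) = 1/(7 − w)^3 = (1/(7)^3) · (1 − w/(7))^{−3}.
By the binomial series (1−u)^{−3} = Σ_{n≥0} C(n+2, 2) u^n for |u|<1, with u = w/(7):
  c_n = C(n+2, 2) / (7)^(n+3).
  c_0 = 1/(7)^3 = 1/343.
  c_1 = 3/(7)^4 = 3/2401.
  c_2 = 6/(7)^5 = 6/16807.
The series is valid for |w/d| < 1, i.e. |z − z₀| < |d|.
Radius of convergence: R = |1 − z₀| = |7| = 7 (distance from z₀ to the singularity z = 1).

c_0 = 1/343, c_1 = 3/2401, c_2 = 6/16807; R = 7.
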